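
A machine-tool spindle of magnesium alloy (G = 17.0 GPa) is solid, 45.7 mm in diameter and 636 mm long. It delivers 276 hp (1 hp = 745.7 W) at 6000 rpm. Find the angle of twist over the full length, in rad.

0.0286 rad

ω = 2π·6000/60 = 628.3 rad/s, so T = P/ω = 276×745.7 / 628.3 = 327.6 N·m.
J = πd⁴/32 = π(0.0457)⁴/32 = 4.282×10^-7 m⁴.
θ = T·L/(G·J) = 327.6 × 0.636 / (17.0×10⁹ × 4.282×10^-7) = 0.02862 rad.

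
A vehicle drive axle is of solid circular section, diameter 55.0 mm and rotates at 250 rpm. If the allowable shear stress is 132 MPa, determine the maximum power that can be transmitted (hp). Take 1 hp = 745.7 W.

J = πd⁴/32 = π(0.0550)⁴/32 = 8.984×10^-7 m⁴.
T_max = τ_allow·J/r = 1.32×10^8 × 8.984×10^-7 / 0.0275 = 4312 N·m.
ω = 2π·250/60 = 26.18 rad/s, so P_max = T_max·ω = 1.129×10^5 W.

151 hp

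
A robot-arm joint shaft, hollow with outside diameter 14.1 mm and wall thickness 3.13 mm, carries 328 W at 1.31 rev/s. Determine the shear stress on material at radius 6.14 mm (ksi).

10.1 ksi

ω = 2π·1.31 = 8.231 rad/s, so T = P/ω = 328 / 8.231 = 39.85 N·m.
J = π(d_o⁴ − d_i⁴)/32 = π(0.0141⁴ − 0.00784⁴)/32 = 3.509×10^-9 m⁴.
Shear stress varies linearly with radius: τ = T·r/J = 39.85 × 0.00614 / 3.509×10^-9 = 6.972×10^7 Pa.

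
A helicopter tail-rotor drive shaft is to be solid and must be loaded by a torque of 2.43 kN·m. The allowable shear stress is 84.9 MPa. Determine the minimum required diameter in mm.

52.6 mm

For a solid shaft τ_max = 16T/(πd³), so d = (16T/(π τ_allow))^(1/3) = (16·2430/(π·8.49×10^7))^(1/3) = 0.05263 m.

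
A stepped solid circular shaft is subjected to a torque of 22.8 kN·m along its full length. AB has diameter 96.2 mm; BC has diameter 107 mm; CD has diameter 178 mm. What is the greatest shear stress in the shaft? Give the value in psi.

18900 psi

Under the same torque, τ_max = 16T/(πd³) is largest where d is smallest — segment AB (d = 96.2 mm).
τ_max = 16·22800/(π·(0.0962)³) = 1.304×10^8 Pa.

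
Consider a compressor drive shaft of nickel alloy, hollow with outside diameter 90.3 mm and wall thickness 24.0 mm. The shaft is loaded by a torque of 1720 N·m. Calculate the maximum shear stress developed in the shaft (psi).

1810 psi

J = π(d_o⁴ − d_i⁴)/32 = π(0.0903⁴ − 0.0423⁴)/32 = 6.213×10^-6 m⁴.
τ_max = T·r/J = 1720 × 0.0451 / 6.213×10^-6 = 1.250×10^7 Pa.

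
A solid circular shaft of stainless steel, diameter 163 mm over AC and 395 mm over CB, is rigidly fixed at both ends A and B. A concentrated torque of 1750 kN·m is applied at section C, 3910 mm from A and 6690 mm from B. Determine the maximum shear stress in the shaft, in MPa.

Compatibility: T_A·a/J_AC = T_B·b/J_CB with T_A + T_B = T₀.
J_AC = 6.93×10^-5 m⁴, J_CB = 2.39×10^-3 m⁴, so T_A = T₀·(J_AC/a)/((J_AC/a)+(J_CB/b)) = 82720 N·m, T_B = 1.667e6 N·m.
τ in each portion: τ_AC = 9.73×10^7 Pa, τ_CB = 1.38×10^8 Pa; maximum is in CB.
τ_max = T_CB·r/J = 1.667e6·0.198/2.39×10^-3 = 1.378×10^8 Pa.

138 MPa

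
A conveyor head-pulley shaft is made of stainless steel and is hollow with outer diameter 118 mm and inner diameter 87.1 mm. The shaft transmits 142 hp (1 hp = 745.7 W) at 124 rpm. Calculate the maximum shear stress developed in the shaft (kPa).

ω = 2π·124/60 = 12.99 rad/s, so T = P/ω = 142×745.7 / 12.99 = 8155 N·m.
J = π(d_o⁴ − d_i⁴)/32 = π(0.118⁴ − 0.0871⁴)/32 = 1.338×10^-5 m⁴.
τ_max = T·r/J = 8155 × 0.0590 / 1.338×10^-5 = 3.595×10^7 Pa.

35900 kPa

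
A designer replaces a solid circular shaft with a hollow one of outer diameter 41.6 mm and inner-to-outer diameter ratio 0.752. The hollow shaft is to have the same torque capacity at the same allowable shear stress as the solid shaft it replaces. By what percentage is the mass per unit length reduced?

43.8 %

Equal τ_max and T ⇒ the solid shaft needs d_s³ = d_o³(1−k⁴), so d_s = 41.6·(1−0.752⁴)^(1/3) = 36.59 mm.
Area ratio A_h/A_s = d_o²(1−k²)/d_s² = (1−k²)/(1−k⁴)^(2/3) = 0.5618.
Mass saving = 1 − 0.5618 = 43.8 %.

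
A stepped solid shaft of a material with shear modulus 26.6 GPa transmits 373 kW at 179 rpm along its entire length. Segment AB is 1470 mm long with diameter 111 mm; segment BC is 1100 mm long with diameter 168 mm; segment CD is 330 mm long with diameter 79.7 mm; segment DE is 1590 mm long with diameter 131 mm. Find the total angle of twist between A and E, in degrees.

ω = 2π·179/60 = 18.74 rad/s, so T = P/ω = 373×10³ / 18.74 = 19900 N·m.
J_AB = π(0.111)⁴/32 = 1.49×10^-5 m⁴; J_BC = π(0.168)⁴/32 = 7.82×10^-5 m⁴; J_CD = π(0.0797)⁴/32 = 3.96×10^-6 m⁴; J_DE = π(0.131)⁴/32 = 2.89×10^-5 m⁴.
θ = (T/G)·Σ L_i/J_i = (19900/26.6×10⁹)·(1.47/1.49×10^-5 + 1.10/7.82×10^-5 + 0.330/3.96×10^-6 + 1.59/2.89×10^-5) = 0.1878 rad.

10.8°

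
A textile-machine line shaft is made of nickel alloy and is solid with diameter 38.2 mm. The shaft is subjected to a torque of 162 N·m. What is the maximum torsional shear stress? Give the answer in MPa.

14.8 MPa

J = πd⁴/32 = π(0.0382)⁴/32 = 2.091×10^-7 m⁴.
τ_max = T·r/J = 162.0 × 0.0191 / 2.091×10^-7 = 1.480×10^7 Pa.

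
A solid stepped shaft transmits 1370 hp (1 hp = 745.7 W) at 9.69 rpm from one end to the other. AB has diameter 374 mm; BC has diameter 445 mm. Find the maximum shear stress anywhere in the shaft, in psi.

14200 psi

ω = 2π·9.69/60 = 1.015 rad/s, so T = P/ω = 1370×745.7 / 1.015 = 1.007e6 N·m.
Under the same torque, τ_max = 16T/(πd³) is largest where d is smallest — segment AB (d = 374 mm).
τ_max = 16·1.007e6/(π·(0.374)³) = 9.801×10^7 Pa.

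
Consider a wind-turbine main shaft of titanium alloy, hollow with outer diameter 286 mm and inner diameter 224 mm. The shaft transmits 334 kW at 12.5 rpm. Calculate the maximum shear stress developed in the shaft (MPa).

ω = 2π·12.5/60 = 1.309 rad/s, so T = P/ω = 334×10³ / 1.309 = 255200 N·m.
J = π(d_o⁴ − d_i⁴)/32 = π(0.286⁴ − 0.224⁴)/32 = 4.097×10^-4 m⁴.
τ_max = T·r/J = 255200 × 0.143 / 4.097×10^-4 = 8.906×10^7 Pa.

89.1 MPa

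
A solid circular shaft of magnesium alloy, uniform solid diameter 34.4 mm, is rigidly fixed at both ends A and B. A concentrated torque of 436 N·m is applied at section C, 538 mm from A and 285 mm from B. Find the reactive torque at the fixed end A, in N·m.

151 N·m

With uniform GJ and both ends fixed, compatibility θ_AC = θ_CB gives T_A·a = T_B·b, together with T_A + T_B = T₀.
T_A = T₀·b/(a+b) = 436.0·285/823.0 = 151.0 N·m; T_B = 285.0 N·m.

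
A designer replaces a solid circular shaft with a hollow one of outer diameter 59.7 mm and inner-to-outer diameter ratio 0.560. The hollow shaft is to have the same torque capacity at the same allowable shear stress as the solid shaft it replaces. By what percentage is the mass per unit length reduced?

Equal τ_max and T ⇒ the solid shaft needs d_s³ = d_o³(1−k⁴), so d_s = 59.7·(1−0.560⁴)^(1/3) = 57.68 mm.
Area ratio A_h/A_s = d_o²(1−k²)/d_s² = (1−k²)/(1−k⁴)^(2/3) = 0.7354.
Mass saving = 1 − 0.7354 = 26.5 %.

26.5 %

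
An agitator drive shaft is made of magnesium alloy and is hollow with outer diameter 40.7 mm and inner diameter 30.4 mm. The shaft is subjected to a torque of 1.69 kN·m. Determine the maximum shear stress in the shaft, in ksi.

26.9 ksi

J = π(d_o⁴ − d_i⁴)/32 = π(0.0407⁴ − 0.0304⁴)/32 = 1.855×10^-7 m⁴.
τ_max = T·r/J = 1690 × 0.0204 / 1.855×10^-7 = 1.854×10^8 Pa.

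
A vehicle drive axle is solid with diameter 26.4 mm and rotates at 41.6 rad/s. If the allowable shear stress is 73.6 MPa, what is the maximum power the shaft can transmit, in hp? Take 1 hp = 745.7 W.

J = πd⁴/32 = π(0.0264)⁴/32 = 4.769×10^-8 m⁴.
T_max = τ_allow·J/r = 7.36×10^7 × 4.769×10^-8 / 0.0132 = 265.9 N·m.
ω = 41.6 rad/s, so P_max = T_max·ω = 1.106×10^4 W.

14.8 hp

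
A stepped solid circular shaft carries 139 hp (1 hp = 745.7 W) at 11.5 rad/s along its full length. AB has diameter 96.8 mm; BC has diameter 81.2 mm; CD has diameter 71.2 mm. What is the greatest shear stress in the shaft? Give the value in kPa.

127000 kPa

ω = 11.5 rad/s, so T = P/ω = 139×745.7 / 11.50 = 9013 N·m.
Under the same torque, τ_max = 16T/(πd³) is largest where d is smallest — segment CD (d = 71.2 mm).
τ_max = 16·9013/(π·(0.0712)³) = 1.272×10^8 Pa.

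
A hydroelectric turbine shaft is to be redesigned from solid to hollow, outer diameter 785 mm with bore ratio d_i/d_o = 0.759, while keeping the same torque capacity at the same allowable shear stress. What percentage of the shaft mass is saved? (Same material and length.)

44.5 %

Equal τ_max and T ⇒ the solid shaft needs d_s³ = d_o³(1−k⁴), so d_s = 785·(1−0.759⁴)^(1/3) = 686.3 mm.
Area ratio A_h/A_s = d_o²(1−k²)/d_s² = (1−k²)/(1−k⁴)^(2/3) = 0.5547.
Mass saving = 1 − 0.5547 = 44.5 %.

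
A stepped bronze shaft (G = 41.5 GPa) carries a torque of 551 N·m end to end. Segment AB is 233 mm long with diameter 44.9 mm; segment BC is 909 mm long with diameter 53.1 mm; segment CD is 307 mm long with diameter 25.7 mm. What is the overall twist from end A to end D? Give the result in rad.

J_AB = π(0.0449)⁴/32 = 3.99×10^-7 m⁴; J_BC = π(0.0531)⁴/32 = 7.81×10^-7 m⁴; J_CD = π(0.0257)⁴/32 = 4.28×10^-8 m⁴.
θ = (T/G)·Σ L_i/J_i = (551.0/41.5×10⁹)·(0.233/3.99×10^-7 + 0.909/7.81×10^-7 + 0.307/4.28×10^-8) = 0.1184 rad.

0.118 rad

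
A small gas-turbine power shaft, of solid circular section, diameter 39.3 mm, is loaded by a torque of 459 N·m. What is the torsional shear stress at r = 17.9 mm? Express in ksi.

5.09 ksi

J = πd⁴/32 = π(0.0393)⁴/32 = 2.342×10^-7 m⁴.
Shear stress varies linearly with radius: τ = T·r/J = 459.0 × 0.0179 / 2.342×10^-7 = 3.508×10^7 Pa.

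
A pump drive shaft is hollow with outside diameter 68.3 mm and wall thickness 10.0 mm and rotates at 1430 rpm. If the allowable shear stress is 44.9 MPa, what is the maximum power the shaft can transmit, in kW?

J = π(d_o⁴ − d_i⁴)/32 = π(0.0683⁴ − 0.0483⁴)/32 = 1.602×10^-6 m⁴.
T_max = τ_allow·J/r = 4.49×10^7 × 1.602×10^-6 / 0.0341 = 2106 N·m.
ω = 2π·1430/60 = 149.7 rad/s, so P_max = T_max·ω = 3.154×10^5 W.

315 kW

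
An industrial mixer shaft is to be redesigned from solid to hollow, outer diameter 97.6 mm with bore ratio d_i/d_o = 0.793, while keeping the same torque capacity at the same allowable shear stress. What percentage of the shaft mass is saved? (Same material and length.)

48.1 %

Equal τ_max and T ⇒ the solid shaft needs d_s³ = d_o³(1−k⁴), so d_s = 97.6·(1−0.793⁴)^(1/3) = 82.53 mm.
Area ratio A_h/A_s = d_o²(1−k²)/d_s² = (1−k²)/(1−k⁴)^(2/3) = 0.5191.
Mass saving = 1 − 0.5191 = 48.1 %.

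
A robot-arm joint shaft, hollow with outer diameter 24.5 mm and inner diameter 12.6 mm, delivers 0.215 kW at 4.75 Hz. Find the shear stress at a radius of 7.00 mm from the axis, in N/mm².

1.53 N/mm²

ω = 2π·4.75 = 29.85 rad/s, so T = P/ω = 0.215×10³ / 29.85 = 7.204 N·m.
J = π(d_o⁴ − d_i⁴)/32 = π(0.0245⁴ − 0.0126⁴)/32 = 3.290×10^-8 m⁴.
Shear stress varies linearly with radius: τ = T·r/J = 7.204 × 0.00700 / 3.290×10^-8 = 1.533×10^6 Pa.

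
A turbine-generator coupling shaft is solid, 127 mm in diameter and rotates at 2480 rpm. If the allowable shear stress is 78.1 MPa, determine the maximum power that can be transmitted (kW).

8160 kW

J = πd⁴/32 = π(0.127)⁴/32 = 2.554×10^-5 m⁴.
T_max = τ_allow·J/r = 7.81×10^7 × 2.554×10^-5 / 0.0635 = 31410 N·m.
ω = 2π·2480/60 = 259.7 rad/s, so P_max = T_max·ω = 8.158×10^6 W.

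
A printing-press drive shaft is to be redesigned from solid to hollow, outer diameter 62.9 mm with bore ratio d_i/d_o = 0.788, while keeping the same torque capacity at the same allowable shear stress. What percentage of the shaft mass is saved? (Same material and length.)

47.6 %

Equal τ_max and T ⇒ the solid shaft needs d_s³ = d_o³(1−k⁴), so d_s = 62.9·(1−0.788⁴)^(1/3) = 53.47 mm.
Area ratio A_h/A_s = d_o²(1−k²)/d_s² = (1−k²)/(1−k⁴)^(2/3) = 0.5245.
Mass saving = 1 − 0.5245 = 47.6 %.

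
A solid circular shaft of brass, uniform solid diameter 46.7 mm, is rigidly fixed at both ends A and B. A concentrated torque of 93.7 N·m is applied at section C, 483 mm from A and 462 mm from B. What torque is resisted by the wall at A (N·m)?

With uniform GJ and both ends fixed, compatibility θ_AC = θ_CB gives T_A·a = T_B·b, together with T_A + T_B = T₀.
T_A = T₀·b/(a+b) = 93.70·462/945.0 = 45.81 N·m; T_B = 47.89 N·m.

45.8 N·m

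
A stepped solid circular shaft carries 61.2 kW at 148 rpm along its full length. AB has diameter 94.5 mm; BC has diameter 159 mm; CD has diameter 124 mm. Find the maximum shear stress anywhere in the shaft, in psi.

3460 psi

ω = 2π·148/60 = 15.50 rad/s, so T = P/ω = 61.2×10³ / 15.50 = 3949 N·m.
Under the same torque, τ_max = 16T/(πd³) is largest where d is smallest — segment AB (d = 94.5 mm).
τ_max = 16·3949/(π·(0.0945)³) = 2.383×10^7 Pa.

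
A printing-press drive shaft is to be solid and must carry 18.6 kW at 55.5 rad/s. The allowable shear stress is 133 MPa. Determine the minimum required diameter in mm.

23.4 mm

ω = 55.5 rad/s, so T = P/ω = 18.6×10³ / 55.50 = 335.1 N·m.
For a solid shaft τ_max = 16T/(πd³), so d = (16T/(π τ_allow))^(1/3) = (16·335.1/(π·1.33×10^8))^(1/3) = 0.02341 m.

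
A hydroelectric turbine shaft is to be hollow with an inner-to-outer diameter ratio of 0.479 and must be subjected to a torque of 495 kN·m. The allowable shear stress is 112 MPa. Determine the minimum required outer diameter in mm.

For a hollow shaft with d_i/d_o = 0.479: τ_max = 16T/(π d_o³ (1−k⁴)), so d_o = [16T/(π τ_allow (1−k⁴))]^(1/3) = [16·495000/(π·1.12×10^8·0.9474)]^(1/3) = 0.2875 m.

287 mm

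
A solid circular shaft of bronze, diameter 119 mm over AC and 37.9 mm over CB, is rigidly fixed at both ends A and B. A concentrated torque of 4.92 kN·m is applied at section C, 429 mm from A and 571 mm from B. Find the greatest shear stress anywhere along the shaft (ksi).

Compatibility: T_A·a/J_AC = T_B·b/J_CB with T_A + T_B = T₀.
J_AC = 1.97×10^-5 m⁴, J_CB = 2.03×10^-7 m⁴, so T_A = T₀·(J_AC/a)/((J_AC/a)+(J_CB/b)) = 4882 N·m, T_B = 37.74 N·m.
τ in each portion: τ_AC = 1.48×10^7 Pa, τ_CB = 3.53×10^6 Pa; maximum is in AC.
τ_max = T_AC·r/J = 4882·0.0595/1.97×10^-5 = 1.476×10^7 Pa.

2.14 ksi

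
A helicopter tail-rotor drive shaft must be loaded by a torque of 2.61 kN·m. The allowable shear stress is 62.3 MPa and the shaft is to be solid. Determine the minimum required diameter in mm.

For a solid shaft τ_max = 16T/(πd³), so d = (16T/(π τ_allow))^(1/3) = (16·2610/(π·6.23×10^7))^(1/3) = 0.05975 m.

59.8 mm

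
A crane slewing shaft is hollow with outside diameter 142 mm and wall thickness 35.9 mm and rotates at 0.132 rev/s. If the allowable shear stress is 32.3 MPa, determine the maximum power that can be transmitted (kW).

14.2 kW

J = π(d_o⁴ − d_i⁴)/32 = π(0.142⁴ − 0.0702⁴)/32 = 3.753×10^-5 m⁴.
T_max = τ_allow·J/r = 3.23×10^7 × 3.753×10^-5 / 0.0710 = 17070 N·m.
ω = 2π·0.132 = 0.8294 rad/s, so P_max = T_max·ω = 1.416×10^4 W.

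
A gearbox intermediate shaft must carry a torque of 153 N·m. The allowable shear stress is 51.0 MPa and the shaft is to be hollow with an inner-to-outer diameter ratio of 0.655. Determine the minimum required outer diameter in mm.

26.6 mm

For a hollow shaft with d_i/d_o = 0.655: τ_max = 16T/(π d_o³ (1−k⁴)), so d_o = [16T/(π τ_allow (1−k⁴))]^(1/3) = [16·153.0/(π·5.10×10^7·0.8159)]^(1/3) = 0.02655 m.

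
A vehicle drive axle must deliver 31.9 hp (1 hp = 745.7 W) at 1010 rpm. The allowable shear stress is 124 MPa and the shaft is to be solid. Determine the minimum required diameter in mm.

ω = 2π·1010/60 = 105.8 rad/s, so T = P/ω = 31.9×745.7 / 105.8 = 224.9 N·m.
For a solid shaft τ_max = 16T/(πd³), so d = (16T/(π τ_allow))^(1/3) = (16·224.9/(π·1.24×10^8))^(1/3) = 0.02098 m.

21.0 mm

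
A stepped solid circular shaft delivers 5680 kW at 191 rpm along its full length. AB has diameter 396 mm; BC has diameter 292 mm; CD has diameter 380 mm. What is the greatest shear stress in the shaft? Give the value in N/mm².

ω = 2π·191/60 = 20.00 rad/s, so T = P/ω = 5680×10³ / 20.00 = 284000 N·m.
Under the same torque, τ_max = 16T/(πd³) is largest where d is smallest — segment BC (d = 292 mm).
τ_max = 16·284000/(π·(0.292)³) = 5.809×10^7 Pa.

58.1 N/mm²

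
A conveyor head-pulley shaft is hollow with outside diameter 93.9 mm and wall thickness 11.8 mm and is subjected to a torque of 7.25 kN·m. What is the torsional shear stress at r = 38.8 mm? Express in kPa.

J = π(d_o⁴ − d_i⁴)/32 = π(0.0939⁴ − 0.0703⁴)/32 = 5.235×10^-6 m⁴.
Shear stress varies linearly with radius: τ = T·r/J = 7250 × 0.0388 / 5.235×10^-6 = 5.374×10^7 Pa.

53700 kPa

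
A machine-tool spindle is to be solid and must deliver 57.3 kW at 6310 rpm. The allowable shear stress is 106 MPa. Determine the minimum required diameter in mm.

16.1 mm

ω = 2π·6310/60 = 660.8 rad/s, so T = P/ω = 57.3×10³ / 660.8 = 86.72 N·m.
For a solid shaft τ_max = 16T/(πd³), so d = (16T/(π τ_allow))^(1/3) = (16·86.72/(π·1.06×10^8))^(1/3) = 0.01609 m.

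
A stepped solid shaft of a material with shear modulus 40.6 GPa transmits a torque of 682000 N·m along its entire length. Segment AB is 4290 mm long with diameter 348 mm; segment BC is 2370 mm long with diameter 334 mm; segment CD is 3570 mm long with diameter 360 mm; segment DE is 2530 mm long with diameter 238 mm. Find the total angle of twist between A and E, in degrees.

J_AB = π(0.348)⁴/32 = 1.44×10^-3 m⁴; J_BC = π(0.334)⁴/32 = 1.22×10^-3 m⁴; J_CD = π(0.360)⁴/32 = 1.65×10^-3 m⁴; J_DE = π(0.238)⁴/32 = 3.15×10^-4 m⁴.
θ = (T/G)·Σ L_i/J_i = (682000/40.6×10⁹)·(4.29/1.44×10^-3 + 2.37/1.22×10^-3 + 3.57/1.65×10^-3 + 2.53/3.15×10^-4) = 0.2539 rad.

14.5°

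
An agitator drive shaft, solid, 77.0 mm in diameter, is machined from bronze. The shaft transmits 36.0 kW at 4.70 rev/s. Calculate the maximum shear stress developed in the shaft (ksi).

ω = 2π·4.70 = 29.53 rad/s, so T = P/ω = 36.0×10³ / 29.53 = 1219 N·m.
J = πd⁴/32 = π(0.0770)⁴/32 = 3.451×10^-6 m⁴.
τ_max = T·r/J = 1219 × 0.0385 / 3.451×10^-6 = 1.360×10^7 Pa.

1.97 ksi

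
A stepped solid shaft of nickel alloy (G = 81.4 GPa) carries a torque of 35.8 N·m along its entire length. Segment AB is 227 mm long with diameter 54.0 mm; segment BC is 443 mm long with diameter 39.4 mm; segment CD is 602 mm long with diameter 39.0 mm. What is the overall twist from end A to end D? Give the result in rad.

J_AB = π(0.0540)⁴/32 = 8.35×10^-7 m⁴; J_BC = π(0.0394)⁴/32 = 2.37×10^-7 m⁴; J_CD = π(0.0390)⁴/32 = 2.27×10^-7 m⁴.
θ = (T/G)·Σ L_i/J_i = (35.80/81.4×10⁹)·(0.227/8.35×10^-7 + 0.443/2.37×10^-7 + 0.602/2.27×10^-7) = 2.109×10^-3 rad.

0.00211 rad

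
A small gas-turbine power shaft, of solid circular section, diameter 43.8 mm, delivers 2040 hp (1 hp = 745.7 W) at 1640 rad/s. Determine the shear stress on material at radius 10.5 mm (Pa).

2.70e7 Pa

ω = 1640 rad/s, so T = P/ω = 2040×745.7 / 1640 = 927.6 N·m.
J = πd⁴/32 = π(0.0438)⁴/32 = 3.613×10^-7 m⁴.
Shear stress varies linearly with radius: τ = T·r/J = 927.6 × 0.0105 / 3.613×10^-7 = 2.696×10^7 Pa.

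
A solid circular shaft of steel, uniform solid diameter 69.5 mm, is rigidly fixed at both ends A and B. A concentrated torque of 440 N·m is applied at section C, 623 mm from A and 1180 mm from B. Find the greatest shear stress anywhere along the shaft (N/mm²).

4.37 N/mm²

With uniform GJ and both ends fixed, compatibility θ_AC = θ_CB gives T_A·a = T_B·b, together with T_A + T_B = T₀.
T_A = T₀·b/(a+b) = 440.0·1180/1803 = 288.0 N·m; T_B = 152.0 N·m.
τ in each portion: τ_AC = 4.37×10^6 Pa, τ_CB = 2.31×10^6 Pa; maximum is in AC.
τ_max = T_AC·r/J = 288.0·0.0348/2.29×10^-6 = 4.369×10^6 Pa.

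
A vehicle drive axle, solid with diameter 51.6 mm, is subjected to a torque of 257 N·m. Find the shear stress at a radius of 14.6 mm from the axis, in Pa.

5.39e6 Pa

J = πd⁴/32 = π(0.0516)⁴/32 = 6.960×10^-7 m⁴.
Shear stress varies linearly with radius: τ = T·r/J = 257.0 × 0.0146 / 6.960×10^-7 = 5.391×10^6 Pa.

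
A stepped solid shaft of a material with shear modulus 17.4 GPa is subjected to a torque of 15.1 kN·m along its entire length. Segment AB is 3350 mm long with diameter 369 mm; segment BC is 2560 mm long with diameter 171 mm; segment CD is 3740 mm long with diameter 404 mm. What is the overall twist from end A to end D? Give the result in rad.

0.0293 rad

J_AB = π(0.369)⁴/32 = 1.82×10^-3 m⁴; J_BC = π(0.171)⁴/32 = 8.39×10^-5 m⁴; J_CD = π(0.404)⁴/32 = 2.62×10^-3 m⁴.
θ = (T/G)·Σ L_i/J_i = (15100/17.4×10⁹)·(3.35/1.82×10^-3 + 2.56/8.39×10^-5 + 3.74/2.62×10^-3) = 0.02930 rad.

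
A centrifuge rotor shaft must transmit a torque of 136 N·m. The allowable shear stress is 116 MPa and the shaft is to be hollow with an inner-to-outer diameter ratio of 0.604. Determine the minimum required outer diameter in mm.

19.0 mm

For a hollow shaft with d_i/d_o = 0.604: τ_max = 16T/(π d_o³ (1−k⁴)), so d_o = [16T/(π τ_allow (1−k⁴))]^(1/3) = [16·136.0/(π·1.16×10^8·0.8669)]^(1/3) = 0.01903 m.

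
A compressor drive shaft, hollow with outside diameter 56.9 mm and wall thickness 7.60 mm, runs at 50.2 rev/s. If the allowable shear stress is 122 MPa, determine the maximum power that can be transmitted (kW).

990 kW

J = π(d_o⁴ − d_i⁴)/32 = π(0.0569⁴ − 0.0417⁴)/32 = 7.322×10^-7 m⁴.
T_max = τ_allow·J/r = 1.22×10^8 × 7.322×10^-7 / 0.0284 = 3140 N·m.
ω = 2π·50.2 = 315.4 rad/s, so P_max = T_max·ω = 9.904×10^5 W.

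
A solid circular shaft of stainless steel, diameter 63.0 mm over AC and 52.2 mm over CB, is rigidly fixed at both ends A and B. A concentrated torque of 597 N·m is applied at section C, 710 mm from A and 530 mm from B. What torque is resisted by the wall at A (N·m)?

366 N·m

Compatibility: T_A·a/J_AC = T_B·b/J_CB with T_A + T_B = T₀.
J_AC = 1.55×10^-6 m⁴, J_CB = 7.29×10^-7 m⁴, so T_A = T₀·(J_AC/a)/((J_AC/a)+(J_CB/b)) = 365.9 N·m, T_B = 231.1 N·m.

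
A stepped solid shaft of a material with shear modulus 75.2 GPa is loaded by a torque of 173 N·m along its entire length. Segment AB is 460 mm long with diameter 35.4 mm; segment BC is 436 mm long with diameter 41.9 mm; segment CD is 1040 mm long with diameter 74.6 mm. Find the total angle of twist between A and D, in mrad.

11.0 mrad

J_AB = π(0.0354)⁴/32 = 1.54×10^-7 m⁴; J_BC = π(0.0419)⁴/32 = 3.03×10^-7 m⁴; J_CD = π(0.0746)⁴/32 = 3.04×10^-6 m⁴.
θ = (T/G)·Σ L_i/J_i = (173.0/75.2×10⁹)·(0.460/1.54×10^-7 + 0.436/3.03×10^-7 + 1.04/3.04×10^-6) = 0.01097 rad.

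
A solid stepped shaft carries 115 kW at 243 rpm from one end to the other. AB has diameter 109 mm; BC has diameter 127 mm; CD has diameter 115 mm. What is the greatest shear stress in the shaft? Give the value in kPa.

ω = 2π·243/60 = 25.45 rad/s, so T = P/ω = 115×10³ / 25.45 = 4519 N·m.
Under the same torque, τ_max = 16T/(πd³) is largest where d is smallest — segment AB (d = 109 mm).
τ_max = 16·4519/(π·(0.109)³) = 1.777×10^7 Pa.

17800 kPa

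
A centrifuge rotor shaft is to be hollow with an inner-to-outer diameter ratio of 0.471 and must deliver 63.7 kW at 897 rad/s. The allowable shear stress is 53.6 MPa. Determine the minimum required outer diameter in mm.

19.2 mm

ω = 897 rad/s, so T = P/ω = 63.7×10³ / 897.0 = 71.01 N·m.
For a hollow shaft with d_i/d_o = 0.471: τ_max = 16T/(π d_o³ (1−k⁴)), so d_o = [16T/(π τ_allow (1−k⁴))]^(1/3) = [16·71.01/(π·5.36×10^7·0.9508)]^(1/3) = 0.01922 m.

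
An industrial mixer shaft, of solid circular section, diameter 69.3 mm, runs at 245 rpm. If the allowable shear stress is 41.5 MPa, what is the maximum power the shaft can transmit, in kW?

J = πd⁴/32 = π(0.0693)⁴/32 = 2.264×10^-6 m⁴.
T_max = τ_allow·J/r = 4.15×10^7 × 2.264×10^-6 / 0.0347 = 2712 N·m.
ω = 2π·245/60 = 25.66 rad/s, so P_max = T_max·ω = 6.958×10^4 W.

69.6 kW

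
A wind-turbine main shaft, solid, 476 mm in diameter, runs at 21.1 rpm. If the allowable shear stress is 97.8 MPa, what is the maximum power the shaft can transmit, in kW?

4580 kW

J = πd⁴/32 = π(0.476)⁴/32 = 5.040×10^-3 m⁴.
T_max = τ_allow·J/r = 9.78×10^7 × 5.040×10^-3 / 0.238 = 2.071e6 N·m.
ω = 2π·21.1/60 = 2.210 rad/s, so P_max = T_max·ω = 4.576×10^6 W.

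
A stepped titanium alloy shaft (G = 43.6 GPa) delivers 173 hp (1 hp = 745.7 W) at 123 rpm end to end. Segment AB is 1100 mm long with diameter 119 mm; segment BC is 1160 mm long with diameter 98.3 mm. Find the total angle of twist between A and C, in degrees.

ω = 2π·123/60 = 12.88 rad/s, so T = P/ω = 173×745.7 / 12.88 = 10020 N·m.
J_AB = π(0.119)⁴/32 = 1.97×10^-5 m⁴; J_BC = π(0.0983)⁴/32 = 9.17×10^-6 m⁴.
θ = (T/G)·Σ L_i/J_i = (10020/43.6×10⁹)·(1.10/1.97×10^-5 + 1.16/9.17×10^-6) = 0.04190 rad.

2.40°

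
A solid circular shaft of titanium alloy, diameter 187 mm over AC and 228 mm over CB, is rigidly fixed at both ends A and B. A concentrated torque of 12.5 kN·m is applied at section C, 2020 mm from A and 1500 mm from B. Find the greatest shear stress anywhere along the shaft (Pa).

Compatibility: T_A·a/J_AC = T_B·b/J_CB with T_A + T_B = T₀.
J_AC = 1.20×10^-4 m⁴, J_CB = 2.65×10^-4 m⁴, so T_A = T₀·(J_AC/a)/((J_AC/a)+(J_CB/b)) = 3144 N·m, T_B = 9356 N·m.
τ in each portion: τ_AC = 2.45×10^6 Pa, τ_CB = 4.02×10^6 Pa; maximum is in CB.
τ_max = T_CB·r/J = 9356·0.114/2.65×10^-4 = 4.020×10^6 Pa.

4.02e6 Pa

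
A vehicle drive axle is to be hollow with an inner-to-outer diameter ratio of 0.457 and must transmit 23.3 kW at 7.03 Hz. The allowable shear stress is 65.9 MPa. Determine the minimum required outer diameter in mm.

34.9 mm

ω = 2π·7.03 = 44.17 rad/s, so T = P/ω = 23.3×10³ / 44.17 = 527.5 N·m.
For a hollow shaft with d_i/d_o = 0.457: τ_max = 16T/(π d_o³ (1−k⁴)), so d_o = [16T/(π τ_allow (1−k⁴))]^(1/3) = [16·527.5/(π·6.59×10^7·0.9564)]^(1/3) = 0.03493 m.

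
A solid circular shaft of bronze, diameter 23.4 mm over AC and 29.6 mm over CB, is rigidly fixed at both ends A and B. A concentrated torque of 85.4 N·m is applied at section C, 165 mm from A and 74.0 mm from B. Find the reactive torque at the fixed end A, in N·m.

Compatibility: T_A·a/J_AC = T_B·b/J_CB with T_A + T_B = T₀.
J_AC = 2.94×10^-8 m⁴, J_CB = 7.54×10^-8 m⁴, so T_A = T₀·(J_AC/a)/((J_AC/a)+(J_CB/b)) = 12.73 N·m, T_B = 72.67 N·m.

12.7 N·m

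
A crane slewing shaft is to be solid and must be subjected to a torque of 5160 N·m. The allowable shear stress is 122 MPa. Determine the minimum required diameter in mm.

59.9 mm

For a solid shaft τ_max = 16T/(πd³), so d = (16T/(π τ_allow))^(1/3) = (16·5160/(π·1.22×10^8))^(1/3) = 0.05995 m.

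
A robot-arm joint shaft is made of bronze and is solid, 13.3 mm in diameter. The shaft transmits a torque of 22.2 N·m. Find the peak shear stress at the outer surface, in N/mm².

J = πd⁴/32 = π(0.0133)⁴/32 = 3.072×10^-9 m⁴.
τ_max = T·r/J = 22.20 × 0.00665 / 3.072×10^-9 = 4.806×10^7 Pa.

48.1 N/mm²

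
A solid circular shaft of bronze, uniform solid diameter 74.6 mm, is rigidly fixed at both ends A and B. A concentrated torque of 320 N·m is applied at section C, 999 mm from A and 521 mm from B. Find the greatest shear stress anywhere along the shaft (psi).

374 psi

With uniform GJ and both ends fixed, compatibility θ_AC = θ_CB gives T_A·a = T_B·b, together with T_A + T_B = T₀.
T_A = T₀·b/(a+b) = 320.0·521/1520 = 109.7 N·m; T_B = 210.3 N·m.
τ in each portion: τ_AC = 1.35×10^6 Pa, τ_CB = 2.58×10^6 Pa; maximum is in CB.
τ_max = T_CB·r/J = 210.3·0.0373/3.04×10^-6 = 2.580×10^6 Pa.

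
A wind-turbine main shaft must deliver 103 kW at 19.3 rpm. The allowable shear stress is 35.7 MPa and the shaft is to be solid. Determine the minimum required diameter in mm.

194 mm

ω = 2π·19.3/60 = 2.021 rad/s, so T = P/ω = 103×10³ / 2.021 = 50960 N·m.
For a solid shaft τ_max = 16T/(πd³), so d = (16T/(π τ_allow))^(1/3) = (16·50960/(π·3.57×10^7))^(1/3) = 0.1937 m.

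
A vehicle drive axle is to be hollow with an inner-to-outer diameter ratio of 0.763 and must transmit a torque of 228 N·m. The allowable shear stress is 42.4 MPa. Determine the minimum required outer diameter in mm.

34.6 mm

For a hollow shaft with d_i/d_o = 0.763: τ_max = 16T/(π d_o³ (1−k⁴)), so d_o = [16T/(π τ_allow (1−k⁴))]^(1/3) = [16·228.0/(π·4.24×10^7·0.6611)]^(1/3) = 0.03460 m.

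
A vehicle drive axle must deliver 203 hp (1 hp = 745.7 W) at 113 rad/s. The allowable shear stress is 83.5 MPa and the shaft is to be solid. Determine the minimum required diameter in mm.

43.4 mm

ω = 113 rad/s, so T = P/ω = 203×745.7 / 113.0 = 1340 N·m.
For a solid shaft τ_max = 16T/(πd³), so d = (16T/(π τ_allow))^(1/3) = (16·1340/(π·8.35×10^7))^(1/3) = 0.04339 m.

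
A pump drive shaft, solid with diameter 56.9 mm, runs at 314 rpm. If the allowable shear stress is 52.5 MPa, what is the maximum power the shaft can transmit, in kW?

62.4 kW

J = πd⁴/32 = π(0.0569)⁴/32 = 1.029×10^-6 m⁴.
T_max = τ_allow·J/r = 5.25×10^7 × 1.029×10^-6 / 0.0284 = 1899 N·m.
ω = 2π·314/60 = 32.88 rad/s, so P_max = T_max·ω = 6.244×10^4 W.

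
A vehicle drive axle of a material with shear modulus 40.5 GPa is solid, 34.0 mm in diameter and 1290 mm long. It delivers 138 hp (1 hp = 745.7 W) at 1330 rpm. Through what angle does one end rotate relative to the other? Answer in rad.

0.179 rad

ω = 2π·1330/60 = 139.3 rad/s, so T = P/ω = 138×745.7 / 139.3 = 738.9 N·m.
J = πd⁴/32 = π(0.0340)⁴/32 = 1.312×10^-7 m⁴.
θ = T·L/(G·J) = 738.9 × 1.29 / (40.5×10⁹ × 1.312×10^-7) = 0.1794 rad.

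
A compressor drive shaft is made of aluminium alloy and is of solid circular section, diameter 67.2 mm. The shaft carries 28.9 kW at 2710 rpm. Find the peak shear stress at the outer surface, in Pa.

1.71e6 Pa

ω = 2π·2710/60 = 283.8 rad/s, so T = P/ω = 28.9×10³ / 283.8 = 101.8 N·m.
J = πd⁴/32 = π(0.0672)⁴/32 = 2.002×10^-6 m⁴.
τ_max = T·r/J = 101.8 × 0.0336 / 2.002×10^-6 = 1.709×10^6 Pa.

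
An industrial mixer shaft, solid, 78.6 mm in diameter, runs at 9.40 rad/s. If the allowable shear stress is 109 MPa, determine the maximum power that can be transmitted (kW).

97.7 kW

J = πd⁴/32 = π(0.0786)⁴/32 = 3.747×10^-6 m⁴.
T_max = τ_allow·J/r = 1.09×10^8 × 3.747×10^-6 / 0.0393 = 10390 N·m.
ω = 9.40 rad/s, so P_max = T_max·ω = 9.769×10^4 W.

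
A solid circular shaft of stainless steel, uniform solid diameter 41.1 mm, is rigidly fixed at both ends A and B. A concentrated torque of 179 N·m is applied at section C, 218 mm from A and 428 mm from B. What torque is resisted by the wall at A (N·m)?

With uniform GJ and both ends fixed, compatibility θ_AC = θ_CB gives T_A·a = T_B·b, together with T_A + T_B = T₀.
T_A = T₀·b/(a+b) = 179.0·428/646.0 = 118.6 N·m; T_B = 60.41 N·m.

119 N·m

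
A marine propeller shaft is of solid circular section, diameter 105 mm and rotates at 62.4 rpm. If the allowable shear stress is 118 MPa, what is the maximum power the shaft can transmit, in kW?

J = πd⁴/32 = π(0.105)⁴/32 = 1.193×10^-5 m⁴.
T_max = τ_allow·J/r = 1.18×10^8 × 1.193×10^-5 / 0.0525 = 26820 N·m.
ω = 2π·62.4/60 = 6.535 rad/s, so P_max = T_max·ω = 1.753×10^5 W.

175 kW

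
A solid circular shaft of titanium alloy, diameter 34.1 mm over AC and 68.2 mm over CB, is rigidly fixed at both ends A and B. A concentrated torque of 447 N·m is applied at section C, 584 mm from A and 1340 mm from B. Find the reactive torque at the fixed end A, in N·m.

56.1 N·m

Compatibility: T_A·a/J_AC = T_B·b/J_CB with T_A + T_B = T₀.
J_AC = 1.33×10^-7 m⁴, J_CB = 2.12×10^-6 m⁴, so T_A = T₀·(J_AC/a)/((J_AC/a)+(J_CB/b)) = 56.06 N·m, T_B = 390.9 N·m.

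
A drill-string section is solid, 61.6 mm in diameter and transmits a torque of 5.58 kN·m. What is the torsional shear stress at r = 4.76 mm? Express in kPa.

J = πd⁴/32 = π(0.0616)⁴/32 = 1.414×10^-6 m⁴.
Shear stress varies linearly with radius: τ = T·r/J = 5580 × 0.00476 / 1.414×10^-6 = 1.879×10^7 Pa.

18800 kPa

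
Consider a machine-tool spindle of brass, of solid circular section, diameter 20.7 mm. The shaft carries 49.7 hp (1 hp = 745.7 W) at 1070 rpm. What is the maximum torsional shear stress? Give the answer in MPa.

190 MPa

ω = 2π·1070/60 = 112.1 rad/s, so T = P/ω = 49.7×745.7 / 112.1 = 330.8 N·m.
J = πd⁴/32 = π(0.0207)⁴/32 = 1.803×10^-8 m⁴.
τ_max = T·r/J = 330.8 × 0.0103 / 1.803×10^-8 = 1.899×10^8 Pa.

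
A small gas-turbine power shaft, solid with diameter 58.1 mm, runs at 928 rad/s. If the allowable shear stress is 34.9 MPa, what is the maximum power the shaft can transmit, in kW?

1250 kW

J = πd⁴/32 = π(0.0581)⁴/32 = 1.119×10^-6 m⁴.
T_max = τ_allow·J/r = 3.49×10^7 × 1.119×10^-6 / 0.0290 = 1344 N·m.
ω = 928 rad/s, so P_max = T_max·ω = 1.247×10^6 W.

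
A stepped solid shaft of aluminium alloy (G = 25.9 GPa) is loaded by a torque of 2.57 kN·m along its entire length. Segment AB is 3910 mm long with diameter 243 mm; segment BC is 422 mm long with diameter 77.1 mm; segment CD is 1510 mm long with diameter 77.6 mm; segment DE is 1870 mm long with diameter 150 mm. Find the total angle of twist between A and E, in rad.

J_AB = π(0.243)⁴/32 = 3.42×10^-4 m⁴; J_BC = π(0.0771)⁴/32 = 3.47×10^-6 m⁴; J_CD = π(0.0776)⁴/32 = 3.56×10^-6 m⁴; J_DE = π(0.150)⁴/32 = 4.97×10^-5 m⁴.
θ = (T/G)·Σ L_i/J_i = (2570/25.9×10⁹)·(3.91/3.42×10^-4 + 0.422/3.47×10^-6 + 1.51/3.56×10^-6 + 1.87/4.97×10^-5) = 0.05903 rad.

0.0590 rad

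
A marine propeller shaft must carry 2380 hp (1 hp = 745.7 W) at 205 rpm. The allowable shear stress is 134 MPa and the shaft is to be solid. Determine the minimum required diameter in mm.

146 mm

ω = 2π·205/60 = 21.47 rad/s, so T = P/ω = 2380×745.7 / 21.47 = 82670 N·m.
For a solid shaft τ_max = 16T/(πd³), so d = (16T/(π τ_allow))^(1/3) = (16·82670/(π·1.34×10^8))^(1/3) = 0.1465 m.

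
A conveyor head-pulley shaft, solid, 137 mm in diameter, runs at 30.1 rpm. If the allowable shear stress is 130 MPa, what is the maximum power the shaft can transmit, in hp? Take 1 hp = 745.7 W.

277 hp

J = πd⁴/32 = π(0.137)⁴/32 = 3.458×10^-5 m⁴.
T_max = τ_allow·J/r = 1.30×10^8 × 3.458×10^-5 / 0.0685 = 65630 N·m.
ω = 2π·30.1/60 = 3.152 rad/s, so P_max = T_max·ω = 2.069×10^5 W.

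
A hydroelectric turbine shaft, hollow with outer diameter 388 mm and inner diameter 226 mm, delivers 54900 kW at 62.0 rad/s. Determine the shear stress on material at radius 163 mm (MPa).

ω = 62.0 rad/s, so T = P/ω = 54900×10³ / 62.00 = 885500 N·m.
J = π(d_o⁴ − d_i⁴)/32 = π(0.388⁴ − 0.226⁴)/32 = 1.969×10^-3 m⁴.
Shear stress varies linearly with radius: τ = T·r/J = 885500 × 0.163 / 1.969×10^-3 = 7.331×10^7 Pa.

73.3 MPa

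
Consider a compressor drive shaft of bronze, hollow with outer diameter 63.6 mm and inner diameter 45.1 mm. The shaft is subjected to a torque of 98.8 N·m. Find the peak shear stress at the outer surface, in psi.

380 psi

J = π(d_o⁴ − d_i⁴)/32 = π(0.0636⁴ − 0.0451⁴)/32 = 1.200×10^-6 m⁴.
τ_max = T·r/J = 98.80 × 0.0318 / 1.200×10^-6 = 2.618×10^6 Pa.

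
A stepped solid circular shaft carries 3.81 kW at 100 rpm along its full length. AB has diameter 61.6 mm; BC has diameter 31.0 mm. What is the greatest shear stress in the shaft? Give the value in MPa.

62.2 MPa

ω = 2π·100/60 = 10.47 rad/s, so T = P/ω = 3.81×10³ / 10.47 = 363.8 N·m.
Under the same torque, τ_max = 16T/(πd³) is largest where d is smallest — segment BC (d = 31.0 mm).
τ_max = 16·363.8/(π·(0.0310)³) = 6.220×10^7 Pa.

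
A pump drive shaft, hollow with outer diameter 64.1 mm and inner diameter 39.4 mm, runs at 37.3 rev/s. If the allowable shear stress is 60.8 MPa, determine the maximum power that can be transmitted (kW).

J = π(d_o⁴ − d_i⁴)/32 = π(0.0641⁴ − 0.0394⁴)/32 = 1.421×10^-6 m⁴.
T_max = τ_allow·J/r = 6.08×10^7 × 1.421×10^-6 / 0.0320 = 2695 N·m.
ω = 2π·37.3 = 234.4 rad/s, so P_max = T_max·ω = 6.317×10^5 W.

632 kW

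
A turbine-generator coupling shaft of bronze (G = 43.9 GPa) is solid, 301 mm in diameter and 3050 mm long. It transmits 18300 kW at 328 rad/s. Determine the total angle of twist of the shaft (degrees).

0.276°

ω = 328 rad/s, so T = P/ω = 18300×10³ / 328.0 = 55790 N·m.
J = πd⁴/32 = π(0.301)⁴/32 = 8.059×10^-4 m⁴.
θ = T·L/(G·J) = 55790 × 3.05 / (43.9×10⁹ × 8.059×10^-4) = 4.810×10^-3 rad.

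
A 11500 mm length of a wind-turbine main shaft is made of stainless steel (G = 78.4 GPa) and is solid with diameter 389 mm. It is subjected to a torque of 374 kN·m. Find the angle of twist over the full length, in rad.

J = πd⁴/32 = π(0.389)⁴/32 = 2.248×10^-3 m⁴.
θ = T·L/(G·J) = 374000 × 11.5 / (78.4×10⁹ × 2.248×10^-3) = 0.02440 rad.

0.0244 rad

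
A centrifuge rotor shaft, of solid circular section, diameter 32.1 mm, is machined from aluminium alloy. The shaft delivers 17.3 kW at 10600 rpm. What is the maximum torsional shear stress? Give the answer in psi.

348 psi

ω = 2π·10600/60 = 1110 rad/s, so T = P/ω = 17.3×10³ / 1110 = 15.59 N·m.
J = πd⁴/32 = π(0.0321)⁴/32 = 1.042×10^-7 m⁴.
τ_max = T·r/J = 15.59 × 0.0161 / 1.042×10^-7 = 2.400×10^6 Pa.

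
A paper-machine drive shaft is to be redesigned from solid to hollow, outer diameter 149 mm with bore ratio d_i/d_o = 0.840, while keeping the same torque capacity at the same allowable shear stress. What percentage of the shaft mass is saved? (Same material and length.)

53.4 %

Equal τ_max and T ⇒ the solid shaft needs d_s³ = d_o³(1−k⁴), so d_s = 149·(1−0.840⁴)^(1/3) = 118.4 mm.
Area ratio A_h/A_s = d_o²(1−k²)/d_s² = (1−k²)/(1−k⁴)^(2/3) = 0.4660.
Mass saving = 1 − 0.4660 = 53.4 %.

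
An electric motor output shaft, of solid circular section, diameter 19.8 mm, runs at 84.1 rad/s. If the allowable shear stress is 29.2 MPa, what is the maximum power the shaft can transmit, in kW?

3.74 kW

J = πd⁴/32 = π(0.0198)⁴/32 = 1.509×10^-8 m⁴.
T_max = τ_allow·J/r = 2.92×10^7 × 1.509×10^-8 / 0.00990 = 44.50 N·m.
ω = 84.1 rad/s, so P_max = T_max·ω = 3743 W.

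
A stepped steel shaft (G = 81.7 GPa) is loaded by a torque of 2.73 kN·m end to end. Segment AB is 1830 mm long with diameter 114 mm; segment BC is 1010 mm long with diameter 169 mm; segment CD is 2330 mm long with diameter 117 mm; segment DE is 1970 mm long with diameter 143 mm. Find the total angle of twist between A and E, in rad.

0.00994 rad

J_AB = π(0.114)⁴/32 = 1.66×10^-5 m⁴; J_BC = π(0.169)⁴/32 = 8.01×10^-5 m⁴; J_CD = π(0.117)⁴/32 = 1.84×10^-5 m⁴; J_DE = π(0.143)⁴/32 = 4.11×10^-5 m⁴.
θ = (T/G)·Σ L_i/J_i = (2730/81.7×10⁹)·(1.83/1.66×10^-5 + 1.01/8.01×10^-5 + 2.33/1.84×10^-5 + 1.97/4.11×10^-5) = 9.945×10^-3 rad.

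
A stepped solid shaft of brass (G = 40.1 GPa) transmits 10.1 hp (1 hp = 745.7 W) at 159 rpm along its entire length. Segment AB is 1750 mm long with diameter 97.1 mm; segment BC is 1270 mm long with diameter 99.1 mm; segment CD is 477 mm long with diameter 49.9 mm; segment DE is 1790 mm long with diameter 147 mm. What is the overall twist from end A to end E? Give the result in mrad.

ω = 2π·159/60 = 16.65 rad/s, so T = P/ω = 10.1×745.7 / 16.65 = 452.3 N·m.
J_AB = π(0.0971)⁴/32 = 8.73×10^-6 m⁴; J_BC = π(0.0991)⁴/32 = 9.47×10^-6 m⁴; J_CD = π(0.0499)⁴/32 = 6.09×10^-7 m⁴; J_DE = π(0.147)⁴/32 = 4.58×10^-5 m⁴.
θ = (T/G)·Σ L_i/J_i = (452.3/40.1×10⁹)·(1.75/8.73×10^-6 + 1.27/9.47×10^-6 + 0.477/6.09×10^-7 + 1.79/4.58×10^-5) = 0.01305 rad.

13.1 mrad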